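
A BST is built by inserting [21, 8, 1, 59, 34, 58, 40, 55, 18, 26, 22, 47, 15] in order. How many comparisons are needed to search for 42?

Search path for 42: 21 -> 59 -> 34 -> 58 -> 40 -> 55 -> 47
Found: False
Comparisons: 7


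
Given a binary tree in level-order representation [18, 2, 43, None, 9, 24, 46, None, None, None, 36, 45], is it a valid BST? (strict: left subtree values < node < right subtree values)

Level-order array: [18, 2, 43, None, 9, 24, 46, None, None, None, 36, 45]
Validate using subtree bounds (lo, hi): at each node, require lo < value < hi,
then recurse left with hi=value and right with lo=value.
Preorder trace (stopping at first violation):
  at node 18 with bounds (-inf, +inf): OK
  at node 2 with bounds (-inf, 18): OK
  at node 9 with bounds (2, 18): OK
  at node 43 with bounds (18, +inf): OK
  at node 24 with bounds (18, 43): OK
  at node 36 with bounds (24, 43): OK
  at node 46 with bounds (43, +inf): OK
  at node 45 with bounds (43, 46): OK
No violation found at any node.
Result: Valid BST


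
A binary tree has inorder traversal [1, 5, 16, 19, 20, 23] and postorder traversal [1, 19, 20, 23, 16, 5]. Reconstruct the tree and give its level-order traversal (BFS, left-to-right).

Inorder:   [1, 5, 16, 19, 20, 23]
Postorder: [1, 19, 20, 23, 16, 5]
Algorithm: postorder visits root last, so walk postorder right-to-left;
each value is the root of the current inorder slice — split it at that
value, recurse on the right subtree first, then the left.
Recursive splits:
  root=5; inorder splits into left=[1], right=[16, 19, 20, 23]
  root=16; inorder splits into left=[], right=[19, 20, 23]
  root=23; inorder splits into left=[19, 20], right=[]
  root=20; inorder splits into left=[19], right=[]
  root=19; inorder splits into left=[], right=[]
  root=1; inorder splits into left=[], right=[]
Reconstructed level-order: [5, 1, 16, 23, 20, 19]


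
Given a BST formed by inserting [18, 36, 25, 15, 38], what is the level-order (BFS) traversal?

Tree insertion order: [18, 36, 25, 15, 38]
Tree (level-order array): [18, 15, 36, None, None, 25, 38]
BFS from the root, enqueuing left then right child of each popped node:
  queue [18] -> pop 18, enqueue [15, 36], visited so far: [18]
  queue [15, 36] -> pop 15, enqueue [none], visited so far: [18, 15]
  queue [36] -> pop 36, enqueue [25, 38], visited so far: [18, 15, 36]
  queue [25, 38] -> pop 25, enqueue [none], visited so far: [18, 15, 36, 25]
  queue [38] -> pop 38, enqueue [none], visited so far: [18, 15, 36, 25, 38]
Result: [18, 15, 36, 25, 38]


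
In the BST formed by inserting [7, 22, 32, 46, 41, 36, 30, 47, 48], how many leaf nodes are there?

Tree built from: [7, 22, 32, 46, 41, 36, 30, 47, 48]
Tree (level-order array): [7, None, 22, None, 32, 30, 46, None, None, 41, 47, 36, None, None, 48]
Rule: A leaf has 0 children.
Per-node child counts:
  node 7: 1 child(ren)
  node 22: 1 child(ren)
  node 32: 2 child(ren)
  node 30: 0 child(ren)
  node 46: 2 child(ren)
  node 41: 1 child(ren)
  node 36: 0 child(ren)
  node 47: 1 child(ren)
  node 48: 0 child(ren)
Matching nodes: [30, 36, 48]
Count of leaf nodes: 3


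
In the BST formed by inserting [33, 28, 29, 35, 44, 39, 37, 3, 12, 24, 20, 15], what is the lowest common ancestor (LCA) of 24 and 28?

Tree insertion order: [33, 28, 29, 35, 44, 39, 37, 3, 12, 24, 20, 15]
Tree (level-order array): [33, 28, 35, 3, 29, None, 44, None, 12, None, None, 39, None, None, 24, 37, None, 20, None, None, None, 15]
In a BST, the LCA of p=24, q=28 is the first node v on the
root-to-leaf path with p <= v <= q (go left if both < v, right if both > v).
Walk from root:
  at 33: both 24 and 28 < 33, go left
  at 28: 24 <= 28 <= 28, this is the LCA
LCA = 28


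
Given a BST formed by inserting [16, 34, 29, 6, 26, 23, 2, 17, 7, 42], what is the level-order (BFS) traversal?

Tree insertion order: [16, 34, 29, 6, 26, 23, 2, 17, 7, 42]
Tree (level-order array): [16, 6, 34, 2, 7, 29, 42, None, None, None, None, 26, None, None, None, 23, None, 17]
BFS from the root, enqueuing left then right child of each popped node:
  queue [16] -> pop 16, enqueue [6, 34], visited so far: [16]
  queue [6, 34] -> pop 6, enqueue [2, 7], visited so far: [16, 6]
  queue [34, 2, 7] -> pop 34, enqueue [29, 42], visited so far: [16, 6, 34]
  queue [2, 7, 29, 42] -> pop 2, enqueue [none], visited so far: [16, 6, 34, 2]
  queue [7, 29, 42] -> pop 7, enqueue [none], visited so far: [16, 6, 34, 2, 7]
  queue [29, 42] -> pop 29, enqueue [26], visited so far: [16, 6, 34, 2, 7, 29]
  queue [42, 26] -> pop 42, enqueue [none], visited so far: [16, 6, 34, 2, 7, 29, 42]
  queue [26] -> pop 26, enqueue [23], visited so far: [16, 6, 34, 2, 7, 29, 42, 26]
  queue [23] -> pop 23, enqueue [17], visited so far: [16, 6, 34, 2, 7, 29, 42, 26, 23]
  queue [17] -> pop 17, enqueue [none], visited so far: [16, 6, 34, 2, 7, 29, 42, 26, 23, 17]
Result: [16, 6, 34, 2, 7, 29, 42, 26, 23, 17]


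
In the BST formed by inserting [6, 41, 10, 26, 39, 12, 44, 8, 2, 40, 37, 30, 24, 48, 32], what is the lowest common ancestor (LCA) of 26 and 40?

Tree insertion order: [6, 41, 10, 26, 39, 12, 44, 8, 2, 40, 37, 30, 24, 48, 32]
Tree (level-order array): [6, 2, 41, None, None, 10, 44, 8, 26, None, 48, None, None, 12, 39, None, None, None, 24, 37, 40, None, None, 30, None, None, None, None, 32]
In a BST, the LCA of p=26, q=40 is the first node v on the
root-to-leaf path with p <= v <= q (go left if both < v, right if both > v).
Walk from root:
  at 6: both 26 and 40 > 6, go right
  at 41: both 26 and 40 < 41, go left
  at 10: both 26 and 40 > 10, go right
  at 26: 26 <= 26 <= 40, this is the LCA
LCA = 26


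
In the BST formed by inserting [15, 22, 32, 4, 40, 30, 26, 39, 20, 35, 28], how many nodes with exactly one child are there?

Tree built from: [15, 22, 32, 4, 40, 30, 26, 39, 20, 35, 28]
Tree (level-order array): [15, 4, 22, None, None, 20, 32, None, None, 30, 40, 26, None, 39, None, None, 28, 35]
Rule: These are nodes with exactly 1 non-null child.
Per-node child counts:
  node 15: 2 child(ren)
  node 4: 0 child(ren)
  node 22: 2 child(ren)
  node 20: 0 child(ren)
  node 32: 2 child(ren)
  node 30: 1 child(ren)
  node 26: 1 child(ren)
  node 28: 0 child(ren)
  node 40: 1 child(ren)
  node 39: 1 child(ren)
  node 35: 0 child(ren)
Matching nodes: [30, 26, 40, 39]
Count of nodes with exactly one child: 4


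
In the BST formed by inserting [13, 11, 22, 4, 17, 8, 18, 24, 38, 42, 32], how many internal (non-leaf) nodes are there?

Tree built from: [13, 11, 22, 4, 17, 8, 18, 24, 38, 42, 32]
Tree (level-order array): [13, 11, 22, 4, None, 17, 24, None, 8, None, 18, None, 38, None, None, None, None, 32, 42]
Rule: An internal node has at least one child.
Per-node child counts:
  node 13: 2 child(ren)
  node 11: 1 child(ren)
  node 4: 1 child(ren)
  node 8: 0 child(ren)
  node 22: 2 child(ren)
  node 17: 1 child(ren)
  node 18: 0 child(ren)
  node 24: 1 child(ren)
  node 38: 2 child(ren)
  node 32: 0 child(ren)
  node 42: 0 child(ren)
Matching nodes: [13, 11, 4, 22, 17, 24, 38]
Count of internal (non-leaf) nodes: 7


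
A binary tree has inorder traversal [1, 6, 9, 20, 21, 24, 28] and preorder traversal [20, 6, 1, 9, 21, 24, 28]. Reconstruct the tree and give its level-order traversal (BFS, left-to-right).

Inorder:  [1, 6, 9, 20, 21, 24, 28]
Preorder: [20, 6, 1, 9, 21, 24, 28]
Algorithm: preorder visits root first, so consume preorder in order;
for each root, split the current inorder slice at that value into
left-subtree inorder and right-subtree inorder, then recurse.
Recursive splits:
  root=20; inorder splits into left=[1, 6, 9], right=[21, 24, 28]
  root=6; inorder splits into left=[1], right=[9]
  root=1; inorder splits into left=[], right=[]
  root=9; inorder splits into left=[], right=[]
  root=21; inorder splits into left=[], right=[24, 28]
  root=24; inorder splits into left=[], right=[28]
  root=28; inorder splits into left=[], right=[]
Reconstructed level-order: [20, 6, 21, 1, 9, 24, 28]


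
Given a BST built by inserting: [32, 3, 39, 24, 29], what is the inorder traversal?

Tree insertion order: [32, 3, 39, 24, 29]
Tree (level-order array): [32, 3, 39, None, 24, None, None, None, 29]
Inorder traversal: [3, 24, 29, 32, 39]


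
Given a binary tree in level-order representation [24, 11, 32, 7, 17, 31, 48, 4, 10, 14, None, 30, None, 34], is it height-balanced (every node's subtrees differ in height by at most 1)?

Tree (level-order array): [24, 11, 32, 7, 17, 31, 48, 4, 10, 14, None, 30, None, 34]
Definition: a tree is height-balanced if, at every node, |h(left) - h(right)| <= 1 (empty subtree has height -1).
Bottom-up per-node check:
  node 4: h_left=-1, h_right=-1, diff=0 [OK], height=0
  node 10: h_left=-1, h_right=-1, diff=0 [OK], height=0
  node 7: h_left=0, h_right=0, diff=0 [OK], height=1
  node 14: h_left=-1, h_right=-1, diff=0 [OK], height=0
  node 17: h_left=0, h_right=-1, diff=1 [OK], height=1
  node 11: h_left=1, h_right=1, diff=0 [OK], height=2
  node 30: h_left=-1, h_right=-1, diff=0 [OK], height=0
  node 31: h_left=0, h_right=-1, diff=1 [OK], height=1
  node 34: h_left=-1, h_right=-1, diff=0 [OK], height=0
  node 48: h_left=0, h_right=-1, diff=1 [OK], height=1
  node 32: h_left=1, h_right=1, diff=0 [OK], height=2
  node 24: h_left=2, h_right=2, diff=0 [OK], height=3
All nodes satisfy the balance condition.
Result: Balanced


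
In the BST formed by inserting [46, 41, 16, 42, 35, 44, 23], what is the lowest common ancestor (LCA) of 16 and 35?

Tree insertion order: [46, 41, 16, 42, 35, 44, 23]
Tree (level-order array): [46, 41, None, 16, 42, None, 35, None, 44, 23]
In a BST, the LCA of p=16, q=35 is the first node v on the
root-to-leaf path with p <= v <= q (go left if both < v, right if both > v).
Walk from root:
  at 46: both 16 and 35 < 46, go left
  at 41: both 16 and 35 < 41, go left
  at 16: 16 <= 16 <= 35, this is the LCA
LCA = 16


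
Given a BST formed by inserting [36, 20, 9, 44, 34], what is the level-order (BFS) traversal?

Tree insertion order: [36, 20, 9, 44, 34]
Tree (level-order array): [36, 20, 44, 9, 34]
BFS from the root, enqueuing left then right child of each popped node:
  queue [36] -> pop 36, enqueue [20, 44], visited so far: [36]
  queue [20, 44] -> pop 20, enqueue [9, 34], visited so far: [36, 20]
  queue [44, 9, 34] -> pop 44, enqueue [none], visited so far: [36, 20, 44]
  queue [9, 34] -> pop 9, enqueue [none], visited so far: [36, 20, 44, 9]
  queue [34] -> pop 34, enqueue [none], visited so far: [36, 20, 44, 9, 34]
Result: [36, 20, 44, 9, 34]


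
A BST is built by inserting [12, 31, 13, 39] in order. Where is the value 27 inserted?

Starting tree (level order): [12, None, 31, 13, 39]
Insertion path: 12 -> 31 -> 13
Result: insert 27 as right child of 13
Final tree (level order): [12, None, 31, 13, 39, None, 27]


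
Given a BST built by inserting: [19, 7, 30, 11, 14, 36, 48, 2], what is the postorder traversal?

Tree insertion order: [19, 7, 30, 11, 14, 36, 48, 2]
Tree (level-order array): [19, 7, 30, 2, 11, None, 36, None, None, None, 14, None, 48]
Postorder traversal: [2, 14, 11, 7, 48, 36, 30, 19]


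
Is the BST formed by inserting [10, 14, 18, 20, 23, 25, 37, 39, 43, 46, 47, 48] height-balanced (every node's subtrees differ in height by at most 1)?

Tree (level-order array): [10, None, 14, None, 18, None, 20, None, 23, None, 25, None, 37, None, 39, None, 43, None, 46, None, 47, None, 48]
Definition: a tree is height-balanced if, at every node, |h(left) - h(right)| <= 1 (empty subtree has height -1).
Bottom-up per-node check:
  node 48: h_left=-1, h_right=-1, diff=0 [OK], height=0
  node 47: h_left=-1, h_right=0, diff=1 [OK], height=1
  node 46: h_left=-1, h_right=1, diff=2 [FAIL (|-1-1|=2 > 1)], height=2
  node 43: h_left=-1, h_right=2, diff=3 [FAIL (|-1-2|=3 > 1)], height=3
  node 39: h_left=-1, h_right=3, diff=4 [FAIL (|-1-3|=4 > 1)], height=4
  node 37: h_left=-1, h_right=4, diff=5 [FAIL (|-1-4|=5 > 1)], height=5
  node 25: h_left=-1, h_right=5, diff=6 [FAIL (|-1-5|=6 > 1)], height=6
  node 23: h_left=-1, h_right=6, diff=7 [FAIL (|-1-6|=7 > 1)], height=7
  node 20: h_left=-1, h_right=7, diff=8 [FAIL (|-1-7|=8 > 1)], height=8
  node 18: h_left=-1, h_right=8, diff=9 [FAIL (|-1-8|=9 > 1)], height=9
  node 14: h_left=-1, h_right=9, diff=10 [FAIL (|-1-9|=10 > 1)], height=10
  node 10: h_left=-1, h_right=10, diff=11 [FAIL (|-1-10|=11 > 1)], height=11
Node 46 violates the condition: |-1 - 1| = 2 > 1.
Result: Not balanced


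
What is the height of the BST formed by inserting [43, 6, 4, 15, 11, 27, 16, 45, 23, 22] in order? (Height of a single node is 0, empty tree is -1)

Insertion order: [43, 6, 4, 15, 11, 27, 16, 45, 23, 22]
Tree (level-order array): [43, 6, 45, 4, 15, None, None, None, None, 11, 27, None, None, 16, None, None, 23, 22]
Compute height bottom-up (empty subtree = -1):
  height(4) = 1 + max(-1, -1) = 0
  height(11) = 1 + max(-1, -1) = 0
  height(22) = 1 + max(-1, -1) = 0
  height(23) = 1 + max(0, -1) = 1
  height(16) = 1 + max(-1, 1) = 2
  height(27) = 1 + max(2, -1) = 3
  height(15) = 1 + max(0, 3) = 4
  height(6) = 1 + max(0, 4) = 5
  height(45) = 1 + max(-1, -1) = 0
  height(43) = 1 + max(5, 0) = 6
Height = 6


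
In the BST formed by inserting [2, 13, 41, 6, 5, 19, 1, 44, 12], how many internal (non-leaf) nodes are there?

Tree built from: [2, 13, 41, 6, 5, 19, 1, 44, 12]
Tree (level-order array): [2, 1, 13, None, None, 6, 41, 5, 12, 19, 44]
Rule: An internal node has at least one child.
Per-node child counts:
  node 2: 2 child(ren)
  node 1: 0 child(ren)
  node 13: 2 child(ren)
  node 6: 2 child(ren)
  node 5: 0 child(ren)
  node 12: 0 child(ren)
  node 41: 2 child(ren)
  node 19: 0 child(ren)
  node 44: 0 child(ren)
Matching nodes: [2, 13, 6, 41]
Count of internal (non-leaf) nodes: 4


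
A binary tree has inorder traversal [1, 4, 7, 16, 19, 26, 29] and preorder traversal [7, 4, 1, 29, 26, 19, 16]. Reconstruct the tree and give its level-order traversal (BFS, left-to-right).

Inorder:  [1, 4, 7, 16, 19, 26, 29]
Preorder: [7, 4, 1, 29, 26, 19, 16]
Algorithm: preorder visits root first, so consume preorder in order;
for each root, split the current inorder slice at that value into
left-subtree inorder and right-subtree inorder, then recurse.
Recursive splits:
  root=7; inorder splits into left=[1, 4], right=[16, 19, 26, 29]
  root=4; inorder splits into left=[1], right=[]
  root=1; inorder splits into left=[], right=[]
  root=29; inorder splits into left=[16, 19, 26], right=[]
  root=26; inorder splits into left=[16, 19], right=[]
  root=19; inorder splits into left=[16], right=[]
  root=16; inorder splits into left=[], right=[]
Reconstructed level-order: [7, 4, 29, 1, 26, 19, 16]


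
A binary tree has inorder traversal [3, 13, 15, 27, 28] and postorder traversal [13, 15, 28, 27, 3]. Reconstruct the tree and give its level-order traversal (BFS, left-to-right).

Inorder:   [3, 13, 15, 27, 28]
Postorder: [13, 15, 28, 27, 3]
Algorithm: postorder visits root last, so walk postorder right-to-left;
each value is the root of the current inorder slice — split it at that
value, recurse on the right subtree first, then the left.
Recursive splits:
  root=3; inorder splits into left=[], right=[13, 15, 27, 28]
  root=27; inorder splits into left=[13, 15], right=[28]
  root=28; inorder splits into left=[], right=[]
  root=15; inorder splits into left=[13], right=[]
  root=13; inorder splits into left=[], right=[]
Reconstructed level-order: [3, 27, 15, 28, 13]


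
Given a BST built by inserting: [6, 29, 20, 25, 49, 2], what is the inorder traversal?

Tree insertion order: [6, 29, 20, 25, 49, 2]
Tree (level-order array): [6, 2, 29, None, None, 20, 49, None, 25]
Inorder traversal: [2, 6, 20, 25, 29, 49]


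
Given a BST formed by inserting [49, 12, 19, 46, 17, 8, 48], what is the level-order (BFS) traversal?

Tree insertion order: [49, 12, 19, 46, 17, 8, 48]
Tree (level-order array): [49, 12, None, 8, 19, None, None, 17, 46, None, None, None, 48]
BFS from the root, enqueuing left then right child of each popped node:
  queue [49] -> pop 49, enqueue [12], visited so far: [49]
  queue [12] -> pop 12, enqueue [8, 19], visited so far: [49, 12]
  queue [8, 19] -> pop 8, enqueue [none], visited so far: [49, 12, 8]
  queue [19] -> pop 19, enqueue [17, 46], visited so far: [49, 12, 8, 19]
  queue [17, 46] -> pop 17, enqueue [none], visited so far: [49, 12, 8, 19, 17]
  queue [46] -> pop 46, enqueue [48], visited so far: [49, 12, 8, 19, 17, 46]
  queue [48] -> pop 48, enqueue [none], visited so far: [49, 12, 8, 19, 17, 46, 48]
Result: [49, 12, 8, 19, 17, 46, 48]


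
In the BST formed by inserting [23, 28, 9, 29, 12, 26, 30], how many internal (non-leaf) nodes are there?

Tree built from: [23, 28, 9, 29, 12, 26, 30]
Tree (level-order array): [23, 9, 28, None, 12, 26, 29, None, None, None, None, None, 30]
Rule: An internal node has at least one child.
Per-node child counts:
  node 23: 2 child(ren)
  node 9: 1 child(ren)
  node 12: 0 child(ren)
  node 28: 2 child(ren)
  node 26: 0 child(ren)
  node 29: 1 child(ren)
  node 30: 0 child(ren)
Matching nodes: [23, 9, 28, 29]
Count of internal (non-leaf) nodes: 4


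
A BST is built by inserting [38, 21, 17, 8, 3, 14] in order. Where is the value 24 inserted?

Starting tree (level order): [38, 21, None, 17, None, 8, None, 3, 14]
Insertion path: 38 -> 21
Result: insert 24 as right child of 21
Final tree (level order): [38, 21, None, 17, 24, 8, None, None, None, 3, 14]


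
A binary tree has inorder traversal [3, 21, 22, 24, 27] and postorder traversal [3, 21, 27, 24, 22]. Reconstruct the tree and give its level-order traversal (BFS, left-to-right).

Inorder:   [3, 21, 22, 24, 27]
Postorder: [3, 21, 27, 24, 22]
Algorithm: postorder visits root last, so walk postorder right-to-left;
each value is the root of the current inorder slice — split it at that
value, recurse on the right subtree first, then the left.
Recursive splits:
  root=22; inorder splits into left=[3, 21], right=[24, 27]
  root=24; inorder splits into left=[], right=[27]
  root=27; inorder splits into left=[], right=[]
  root=21; inorder splits into left=[3], right=[]
  root=3; inorder splits into left=[], right=[]
Reconstructed level-order: [22, 21, 24, 3, 27]


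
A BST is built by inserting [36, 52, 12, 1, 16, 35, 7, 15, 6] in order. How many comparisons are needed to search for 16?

Search path for 16: 36 -> 12 -> 16
Found: True
Comparisons: 3


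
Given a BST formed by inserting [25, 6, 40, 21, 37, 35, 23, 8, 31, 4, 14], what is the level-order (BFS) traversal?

Tree insertion order: [25, 6, 40, 21, 37, 35, 23, 8, 31, 4, 14]
Tree (level-order array): [25, 6, 40, 4, 21, 37, None, None, None, 8, 23, 35, None, None, 14, None, None, 31]
BFS from the root, enqueuing left then right child of each popped node:
  queue [25] -> pop 25, enqueue [6, 40], visited so far: [25]
  queue [6, 40] -> pop 6, enqueue [4, 21], visited so far: [25, 6]
  queue [40, 4, 21] -> pop 40, enqueue [37], visited so far: [25, 6, 40]
  queue [4, 21, 37] -> pop 4, enqueue [none], visited so far: [25, 6, 40, 4]
  queue [21, 37] -> pop 21, enqueue [8, 23], visited so far: [25, 6, 40, 4, 21]
  queue [37, 8, 23] -> pop 37, enqueue [35], visited so far: [25, 6, 40, 4, 21, 37]
  queue [8, 23, 35] -> pop 8, enqueue [14], visited so far: [25, 6, 40, 4, 21, 37, 8]
  queue [23, 35, 14] -> pop 23, enqueue [none], visited so far: [25, 6, 40, 4, 21, 37, 8, 23]
  queue [35, 14] -> pop 35, enqueue [31], visited so far: [25, 6, 40, 4, 21, 37, 8, 23, 35]
  queue [14, 31] -> pop 14, enqueue [none], visited so far: [25, 6, 40, 4, 21, 37, 8, 23, 35, 14]
  queue [31] -> pop 31, enqueue [none], visited so far: [25, 6, 40, 4, 21, 37, 8, 23, 35, 14, 31]
Result: [25, 6, 40, 4, 21, 37, 8, 23, 35, 14, 31]


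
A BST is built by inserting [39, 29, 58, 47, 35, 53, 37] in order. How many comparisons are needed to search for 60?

Search path for 60: 39 -> 58
Found: False
Comparisons: 2


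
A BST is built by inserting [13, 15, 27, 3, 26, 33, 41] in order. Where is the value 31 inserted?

Starting tree (level order): [13, 3, 15, None, None, None, 27, 26, 33, None, None, None, 41]
Insertion path: 13 -> 15 -> 27 -> 33
Result: insert 31 as left child of 33
Final tree (level order): [13, 3, 15, None, None, None, 27, 26, 33, None, None, 31, 41]


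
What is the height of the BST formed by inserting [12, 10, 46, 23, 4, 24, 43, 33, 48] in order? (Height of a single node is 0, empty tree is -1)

Insertion order: [12, 10, 46, 23, 4, 24, 43, 33, 48]
Tree (level-order array): [12, 10, 46, 4, None, 23, 48, None, None, None, 24, None, None, None, 43, 33]
Compute height bottom-up (empty subtree = -1):
  height(4) = 1 + max(-1, -1) = 0
  height(10) = 1 + max(0, -1) = 1
  height(33) = 1 + max(-1, -1) = 0
  height(43) = 1 + max(0, -1) = 1
  height(24) = 1 + max(-1, 1) = 2
  height(23) = 1 + max(-1, 2) = 3
  height(48) = 1 + max(-1, -1) = 0
  height(46) = 1 + max(3, 0) = 4
  height(12) = 1 + max(1, 4) = 5
Height = 5


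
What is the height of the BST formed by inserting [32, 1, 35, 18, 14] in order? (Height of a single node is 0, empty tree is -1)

Insertion order: [32, 1, 35, 18, 14]
Tree (level-order array): [32, 1, 35, None, 18, None, None, 14]
Compute height bottom-up (empty subtree = -1):
  height(14) = 1 + max(-1, -1) = 0
  height(18) = 1 + max(0, -1) = 1
  height(1) = 1 + max(-1, 1) = 2
  height(35) = 1 + max(-1, -1) = 0
  height(32) = 1 + max(2, 0) = 3
Height = 3


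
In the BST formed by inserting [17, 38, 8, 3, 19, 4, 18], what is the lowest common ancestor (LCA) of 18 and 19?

Tree insertion order: [17, 38, 8, 3, 19, 4, 18]
Tree (level-order array): [17, 8, 38, 3, None, 19, None, None, 4, 18]
In a BST, the LCA of p=18, q=19 is the first node v on the
root-to-leaf path with p <= v <= q (go left if both < v, right if both > v).
Walk from root:
  at 17: both 18 and 19 > 17, go right
  at 38: both 18 and 19 < 38, go left
  at 19: 18 <= 19 <= 19, this is the LCA
LCA = 19


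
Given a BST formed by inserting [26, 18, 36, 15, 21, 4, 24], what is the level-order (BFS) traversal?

Tree insertion order: [26, 18, 36, 15, 21, 4, 24]
Tree (level-order array): [26, 18, 36, 15, 21, None, None, 4, None, None, 24]
BFS from the root, enqueuing left then right child of each popped node:
  queue [26] -> pop 26, enqueue [18, 36], visited so far: [26]
  queue [18, 36] -> pop 18, enqueue [15, 21], visited so far: [26, 18]
  queue [36, 15, 21] -> pop 36, enqueue [none], visited so far: [26, 18, 36]
  queue [15, 21] -> pop 15, enqueue [4], visited so far: [26, 18, 36, 15]
  queue [21, 4] -> pop 21, enqueue [24], visited so far: [26, 18, 36, 15, 21]
  queue [4, 24] -> pop 4, enqueue [none], visited so far: [26, 18, 36, 15, 21, 4]
  queue [24] -> pop 24, enqueue [none], visited so far: [26, 18, 36, 15, 21, 4, 24]
Result: [26, 18, 36, 15, 21, 4, 24]


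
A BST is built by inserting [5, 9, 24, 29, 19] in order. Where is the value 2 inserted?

Starting tree (level order): [5, None, 9, None, 24, 19, 29]
Insertion path: 5
Result: insert 2 as left child of 5
Final tree (level order): [5, 2, 9, None, None, None, 24, 19, 29]


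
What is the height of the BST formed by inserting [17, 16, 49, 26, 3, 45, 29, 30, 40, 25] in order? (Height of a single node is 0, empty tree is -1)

Insertion order: [17, 16, 49, 26, 3, 45, 29, 30, 40, 25]
Tree (level-order array): [17, 16, 49, 3, None, 26, None, None, None, 25, 45, None, None, 29, None, None, 30, None, 40]
Compute height bottom-up (empty subtree = -1):
  height(3) = 1 + max(-1, -1) = 0
  height(16) = 1 + max(0, -1) = 1
  height(25) = 1 + max(-1, -1) = 0
  height(40) = 1 + max(-1, -1) = 0
  height(30) = 1 + max(-1, 0) = 1
  height(29) = 1 + max(-1, 1) = 2
  height(45) = 1 + max(2, -1) = 3
  height(26) = 1 + max(0, 3) = 4
  height(49) = 1 + max(4, -1) = 5
  height(17) = 1 + max(1, 5) = 6
Height = 6


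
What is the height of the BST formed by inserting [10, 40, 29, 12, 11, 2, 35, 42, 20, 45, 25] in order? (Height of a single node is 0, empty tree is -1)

Insertion order: [10, 40, 29, 12, 11, 2, 35, 42, 20, 45, 25]
Tree (level-order array): [10, 2, 40, None, None, 29, 42, 12, 35, None, 45, 11, 20, None, None, None, None, None, None, None, 25]
Compute height bottom-up (empty subtree = -1):
  height(2) = 1 + max(-1, -1) = 0
  height(11) = 1 + max(-1, -1) = 0
  height(25) = 1 + max(-1, -1) = 0
  height(20) = 1 + max(-1, 0) = 1
  height(12) = 1 + max(0, 1) = 2
  height(35) = 1 + max(-1, -1) = 0
  height(29) = 1 + max(2, 0) = 3
  height(45) = 1 + max(-1, -1) = 0
  height(42) = 1 + max(-1, 0) = 1
  height(40) = 1 + max(3, 1) = 4
  height(10) = 1 + max(0, 4) = 5
Height = 5


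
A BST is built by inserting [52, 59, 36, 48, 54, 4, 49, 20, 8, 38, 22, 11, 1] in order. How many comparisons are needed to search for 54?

Search path for 54: 52 -> 59 -> 54
Found: True
Comparisons: 3


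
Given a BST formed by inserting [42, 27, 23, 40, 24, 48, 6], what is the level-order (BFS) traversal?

Tree insertion order: [42, 27, 23, 40, 24, 48, 6]
Tree (level-order array): [42, 27, 48, 23, 40, None, None, 6, 24]
BFS from the root, enqueuing left then right child of each popped node:
  queue [42] -> pop 42, enqueue [27, 48], visited so far: [42]
  queue [27, 48] -> pop 27, enqueue [23, 40], visited so far: [42, 27]
  queue [48, 23, 40] -> pop 48, enqueue [none], visited so far: [42, 27, 48]
  queue [23, 40] -> pop 23, enqueue [6, 24], visited so far: [42, 27, 48, 23]
  queue [40, 6, 24] -> pop 40, enqueue [none], visited so far: [42, 27, 48, 23, 40]
  queue [6, 24] -> pop 6, enqueue [none], visited so far: [42, 27, 48, 23, 40, 6]
  queue [24] -> pop 24, enqueue [none], visited so far: [42, 27, 48, 23, 40, 6, 24]
Result: [42, 27, 48, 23, 40, 6, 24]


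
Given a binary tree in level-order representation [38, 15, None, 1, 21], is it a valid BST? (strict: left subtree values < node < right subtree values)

Level-order array: [38, 15, None, 1, 21]
Validate using subtree bounds (lo, hi): at each node, require lo < value < hi,
then recurse left with hi=value and right with lo=value.
Preorder trace (stopping at first violation):
  at node 38 with bounds (-inf, +inf): OK
  at node 15 with bounds (-inf, 38): OK
  at node 1 with bounds (-inf, 15): OK
  at node 21 with bounds (15, 38): OK
No violation found at any node.
Result: Valid BST


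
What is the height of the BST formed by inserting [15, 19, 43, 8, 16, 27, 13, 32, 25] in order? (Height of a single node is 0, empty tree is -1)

Insertion order: [15, 19, 43, 8, 16, 27, 13, 32, 25]
Tree (level-order array): [15, 8, 19, None, 13, 16, 43, None, None, None, None, 27, None, 25, 32]
Compute height bottom-up (empty subtree = -1):
  height(13) = 1 + max(-1, -1) = 0
  height(8) = 1 + max(-1, 0) = 1
  height(16) = 1 + max(-1, -1) = 0
  height(25) = 1 + max(-1, -1) = 0
  height(32) = 1 + max(-1, -1) = 0
  height(27) = 1 + max(0, 0) = 1
  height(43) = 1 + max(1, -1) = 2
  height(19) = 1 + max(0, 2) = 3
  height(15) = 1 + max(1, 3) = 4
Height = 4


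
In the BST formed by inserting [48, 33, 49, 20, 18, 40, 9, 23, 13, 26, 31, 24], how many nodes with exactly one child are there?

Tree built from: [48, 33, 49, 20, 18, 40, 9, 23, 13, 26, 31, 24]
Tree (level-order array): [48, 33, 49, 20, 40, None, None, 18, 23, None, None, 9, None, None, 26, None, 13, 24, 31]
Rule: These are nodes with exactly 1 non-null child.
Per-node child counts:
  node 48: 2 child(ren)
  node 33: 2 child(ren)
  node 20: 2 child(ren)
  node 18: 1 child(ren)
  node 9: 1 child(ren)
  node 13: 0 child(ren)
  node 23: 1 child(ren)
  node 26: 2 child(ren)
  node 24: 0 child(ren)
  node 31: 0 child(ren)
  node 40: 0 child(ren)
  node 49: 0 child(ren)
Matching nodes: [18, 9, 23]
Count of nodes with exactly one child: 3


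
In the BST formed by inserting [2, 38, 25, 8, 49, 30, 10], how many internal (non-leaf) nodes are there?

Tree built from: [2, 38, 25, 8, 49, 30, 10]
Tree (level-order array): [2, None, 38, 25, 49, 8, 30, None, None, None, 10]
Rule: An internal node has at least one child.
Per-node child counts:
  node 2: 1 child(ren)
  node 38: 2 child(ren)
  node 25: 2 child(ren)
  node 8: 1 child(ren)
  node 10: 0 child(ren)
  node 30: 0 child(ren)
  node 49: 0 child(ren)
Matching nodes: [2, 38, 25, 8]
Count of internal (non-leaf) nodes: 4


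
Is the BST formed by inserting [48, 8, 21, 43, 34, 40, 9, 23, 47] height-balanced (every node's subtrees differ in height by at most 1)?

Tree (level-order array): [48, 8, None, None, 21, 9, 43, None, None, 34, 47, 23, 40]
Definition: a tree is height-balanced if, at every node, |h(left) - h(right)| <= 1 (empty subtree has height -1).
Bottom-up per-node check:
  node 9: h_left=-1, h_right=-1, diff=0 [OK], height=0
  node 23: h_left=-1, h_right=-1, diff=0 [OK], height=0
  node 40: h_left=-1, h_right=-1, diff=0 [OK], height=0
  node 34: h_left=0, h_right=0, diff=0 [OK], height=1
  node 47: h_left=-1, h_right=-1, diff=0 [OK], height=0
  node 43: h_left=1, h_right=0, diff=1 [OK], height=2
  node 21: h_left=0, h_right=2, diff=2 [FAIL (|0-2|=2 > 1)], height=3
  node 8: h_left=-1, h_right=3, diff=4 [FAIL (|-1-3|=4 > 1)], height=4
  node 48: h_left=4, h_right=-1, diff=5 [FAIL (|4--1|=5 > 1)], height=5
Node 21 violates the condition: |0 - 2| = 2 > 1.
Result: Not balanced


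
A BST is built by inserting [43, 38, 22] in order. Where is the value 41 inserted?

Starting tree (level order): [43, 38, None, 22]
Insertion path: 43 -> 38
Result: insert 41 as right child of 38
Final tree (level order): [43, 38, None, 22, 41]


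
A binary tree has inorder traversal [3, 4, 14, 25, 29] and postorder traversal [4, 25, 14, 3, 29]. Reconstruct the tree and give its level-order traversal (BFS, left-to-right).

Inorder:   [3, 4, 14, 25, 29]
Postorder: [4, 25, 14, 3, 29]
Algorithm: postorder visits root last, so walk postorder right-to-left;
each value is the root of the current inorder slice — split it at that
value, recurse on the right subtree first, then the left.
Recursive splits:
  root=29; inorder splits into left=[3, 4, 14, 25], right=[]
  root=3; inorder splits into left=[], right=[4, 14, 25]
  root=14; inorder splits into left=[4], right=[25]
  root=25; inorder splits into left=[], right=[]
  root=4; inorder splits into left=[], right=[]
Reconstructed level-order: [29, 3, 14, 4, 25]


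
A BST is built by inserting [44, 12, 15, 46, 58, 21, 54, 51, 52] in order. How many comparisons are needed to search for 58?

Search path for 58: 44 -> 46 -> 58
Found: True
Comparisons: 3


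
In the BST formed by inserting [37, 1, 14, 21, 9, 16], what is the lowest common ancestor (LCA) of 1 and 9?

Tree insertion order: [37, 1, 14, 21, 9, 16]
Tree (level-order array): [37, 1, None, None, 14, 9, 21, None, None, 16]
In a BST, the LCA of p=1, q=9 is the first node v on the
root-to-leaf path with p <= v <= q (go left if both < v, right if both > v).
Walk from root:
  at 37: both 1 and 9 < 37, go left
  at 1: 1 <= 1 <= 9, this is the LCA
LCA = 1


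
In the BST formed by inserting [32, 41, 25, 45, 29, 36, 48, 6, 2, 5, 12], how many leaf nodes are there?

Tree built from: [32, 41, 25, 45, 29, 36, 48, 6, 2, 5, 12]
Tree (level-order array): [32, 25, 41, 6, 29, 36, 45, 2, 12, None, None, None, None, None, 48, None, 5]
Rule: A leaf has 0 children.
Per-node child counts:
  node 32: 2 child(ren)
  node 25: 2 child(ren)
  node 6: 2 child(ren)
  node 2: 1 child(ren)
  node 5: 0 child(ren)
  node 12: 0 child(ren)
  node 29: 0 child(ren)
  node 41: 2 child(ren)
  node 36: 0 child(ren)
  node 45: 1 child(ren)
  node 48: 0 child(ren)
Matching nodes: [5, 12, 29, 36, 48]
Count of leaf nodes: 5


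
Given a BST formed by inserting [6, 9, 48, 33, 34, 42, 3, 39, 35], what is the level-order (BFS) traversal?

Tree insertion order: [6, 9, 48, 33, 34, 42, 3, 39, 35]
Tree (level-order array): [6, 3, 9, None, None, None, 48, 33, None, None, 34, None, 42, 39, None, 35]
BFS from the root, enqueuing left then right child of each popped node:
  queue [6] -> pop 6, enqueue [3, 9], visited so far: [6]
  queue [3, 9] -> pop 3, enqueue [none], visited so far: [6, 3]
  queue [9] -> pop 9, enqueue [48], visited so far: [6, 3, 9]
  queue [48] -> pop 48, enqueue [33], visited so far: [6, 3, 9, 48]
  queue [33] -> pop 33, enqueue [34], visited so far: [6, 3, 9, 48, 33]
  queue [34] -> pop 34, enqueue [42], visited so far: [6, 3, 9, 48, 33, 34]
  queue [42] -> pop 42, enqueue [39], visited so far: [6, 3, 9, 48, 33, 34, 42]
  queue [39] -> pop 39, enqueue [35], visited so far: [6, 3, 9, 48, 33, 34, 42, 39]
  queue [35] -> pop 35, enqueue [none], visited so far: [6, 3, 9, 48, 33, 34, 42, 39, 35]
Result: [6, 3, 9, 48, 33, 34, 42, 39, 35]


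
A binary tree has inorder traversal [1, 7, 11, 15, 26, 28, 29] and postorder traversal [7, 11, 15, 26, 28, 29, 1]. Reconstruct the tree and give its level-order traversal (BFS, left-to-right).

Inorder:   [1, 7, 11, 15, 26, 28, 29]
Postorder: [7, 11, 15, 26, 28, 29, 1]
Algorithm: postorder visits root last, so walk postorder right-to-left;
each value is the root of the current inorder slice — split it at that
value, recurse on the right subtree first, then the left.
Recursive splits:
  root=1; inorder splits into left=[], right=[7, 11, 15, 26, 28, 29]
  root=29; inorder splits into left=[7, 11, 15, 26, 28], right=[]
  root=28; inorder splits into left=[7, 11, 15, 26], right=[]
  root=26; inorder splits into left=[7, 11, 15], right=[]
  root=15; inorder splits into left=[7, 11], right=[]
  root=11; inorder splits into left=[7], right=[]
  root=7; inorder splits into left=[], right=[]
Reconstructed level-order: [1, 29, 28, 26, 15, 11, 7]


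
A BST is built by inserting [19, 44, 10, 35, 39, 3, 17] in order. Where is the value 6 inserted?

Starting tree (level order): [19, 10, 44, 3, 17, 35, None, None, None, None, None, None, 39]
Insertion path: 19 -> 10 -> 3
Result: insert 6 as right child of 3
Final tree (level order): [19, 10, 44, 3, 17, 35, None, None, 6, None, None, None, 39]


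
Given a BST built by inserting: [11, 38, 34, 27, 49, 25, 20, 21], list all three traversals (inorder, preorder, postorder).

Tree insertion order: [11, 38, 34, 27, 49, 25, 20, 21]
Tree (level-order array): [11, None, 38, 34, 49, 27, None, None, None, 25, None, 20, None, None, 21]
Inorder (L, root, R): [11, 20, 21, 25, 27, 34, 38, 49]
Preorder (root, L, R): [11, 38, 34, 27, 25, 20, 21, 49]
Postorder (L, R, root): [21, 20, 25, 27, 34, 49, 38, 11]


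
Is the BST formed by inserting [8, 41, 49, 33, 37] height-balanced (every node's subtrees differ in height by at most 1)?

Tree (level-order array): [8, None, 41, 33, 49, None, 37]
Definition: a tree is height-balanced if, at every node, |h(left) - h(right)| <= 1 (empty subtree has height -1).
Bottom-up per-node check:
  node 37: h_left=-1, h_right=-1, diff=0 [OK], height=0
  node 33: h_left=-1, h_right=0, diff=1 [OK], height=1
  node 49: h_left=-1, h_right=-1, diff=0 [OK], height=0
  node 41: h_left=1, h_right=0, diff=1 [OK], height=2
  node 8: h_left=-1, h_right=2, diff=3 [FAIL (|-1-2|=3 > 1)], height=3
Node 8 violates the condition: |-1 - 2| = 3 > 1.
Result: Not balanced


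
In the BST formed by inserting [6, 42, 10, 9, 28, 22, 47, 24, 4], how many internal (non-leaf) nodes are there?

Tree built from: [6, 42, 10, 9, 28, 22, 47, 24, 4]
Tree (level-order array): [6, 4, 42, None, None, 10, 47, 9, 28, None, None, None, None, 22, None, None, 24]
Rule: An internal node has at least one child.
Per-node child counts:
  node 6: 2 child(ren)
  node 4: 0 child(ren)
  node 42: 2 child(ren)
  node 10: 2 child(ren)
  node 9: 0 child(ren)
  node 28: 1 child(ren)
  node 22: 1 child(ren)
  node 24: 0 child(ren)
  node 47: 0 child(ren)
Matching nodes: [6, 42, 10, 28, 22]
Count of internal (non-leaf) nodes: 5


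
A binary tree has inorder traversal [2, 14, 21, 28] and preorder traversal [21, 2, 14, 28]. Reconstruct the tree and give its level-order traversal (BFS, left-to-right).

Inorder:  [2, 14, 21, 28]
Preorder: [21, 2, 14, 28]
Algorithm: preorder visits root first, so consume preorder in order;
for each root, split the current inorder slice at that value into
left-subtree inorder and right-subtree inorder, then recurse.
Recursive splits:
  root=21; inorder splits into left=[2, 14], right=[28]
  root=2; inorder splits into left=[], right=[14]
  root=14; inorder splits into left=[], right=[]
  root=28; inorder splits into left=[], right=[]
Reconstructed level-order: [21, 2, 28, 14]


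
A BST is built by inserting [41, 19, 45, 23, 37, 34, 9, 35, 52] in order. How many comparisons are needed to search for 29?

Search path for 29: 41 -> 19 -> 23 -> 37 -> 34
Found: False
Comparisons: 5


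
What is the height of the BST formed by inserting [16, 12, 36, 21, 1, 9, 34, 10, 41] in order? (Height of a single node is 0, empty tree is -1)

Insertion order: [16, 12, 36, 21, 1, 9, 34, 10, 41]
Tree (level-order array): [16, 12, 36, 1, None, 21, 41, None, 9, None, 34, None, None, None, 10]
Compute height bottom-up (empty subtree = -1):
  height(10) = 1 + max(-1, -1) = 0
  height(9) = 1 + max(-1, 0) = 1
  height(1) = 1 + max(-1, 1) = 2
  height(12) = 1 + max(2, -1) = 3
  height(34) = 1 + max(-1, -1) = 0
  height(21) = 1 + max(-1, 0) = 1
  height(41) = 1 + max(-1, -1) = 0
  height(36) = 1 + max(1, 0) = 2
  height(16) = 1 + max(3, 2) = 4
Height = 4


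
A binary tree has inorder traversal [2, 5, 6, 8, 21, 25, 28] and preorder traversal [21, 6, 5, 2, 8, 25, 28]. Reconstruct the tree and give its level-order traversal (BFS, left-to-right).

Inorder:  [2, 5, 6, 8, 21, 25, 28]
Preorder: [21, 6, 5, 2, 8, 25, 28]
Algorithm: preorder visits root first, so consume preorder in order;
for each root, split the current inorder slice at that value into
left-subtree inorder and right-subtree inorder, then recurse.
Recursive splits:
  root=21; inorder splits into left=[2, 5, 6, 8], right=[25, 28]
  root=6; inorder splits into left=[2, 5], right=[8]
  root=5; inorder splits into left=[2], right=[]
  root=2; inorder splits into left=[], right=[]
  root=8; inorder splits into left=[], right=[]
  root=25; inorder splits into left=[], right=[28]
  root=28; inorder splits into left=[], right=[]
Reconstructed level-order: [21, 6, 25, 5, 8, 28, 2]


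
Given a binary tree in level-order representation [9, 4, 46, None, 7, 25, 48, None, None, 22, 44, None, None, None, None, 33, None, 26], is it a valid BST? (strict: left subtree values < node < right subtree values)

Level-order array: [9, 4, 46, None, 7, 25, 48, None, None, 22, 44, None, None, None, None, 33, None, 26]
Validate using subtree bounds (lo, hi): at each node, require lo < value < hi,
then recurse left with hi=value and right with lo=value.
Preorder trace (stopping at first violation):
  at node 9 with bounds (-inf, +inf): OK
  at node 4 with bounds (-inf, 9): OK
  at node 7 with bounds (4, 9): OK
  at node 46 with bounds (9, +inf): OK
  at node 25 with bounds (9, 46): OK
  at node 22 with bounds (9, 25): OK
  at node 44 with bounds (25, 46): OK
  at node 33 with bounds (25, 44): OK
  at node 26 with bounds (25, 33): OK
  at node 48 with bounds (46, +inf): OK
No violation found at any node.
Result: Valid BST


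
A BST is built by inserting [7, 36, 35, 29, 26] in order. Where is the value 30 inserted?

Starting tree (level order): [7, None, 36, 35, None, 29, None, 26]
Insertion path: 7 -> 36 -> 35 -> 29
Result: insert 30 as right child of 29
Final tree (level order): [7, None, 36, 35, None, 29, None, 26, 30]


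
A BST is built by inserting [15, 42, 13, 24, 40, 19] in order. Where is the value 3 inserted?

Starting tree (level order): [15, 13, 42, None, None, 24, None, 19, 40]
Insertion path: 15 -> 13
Result: insert 3 as left child of 13
Final tree (level order): [15, 13, 42, 3, None, 24, None, None, None, 19, 40]


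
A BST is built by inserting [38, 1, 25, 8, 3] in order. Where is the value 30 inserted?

Starting tree (level order): [38, 1, None, None, 25, 8, None, 3]
Insertion path: 38 -> 1 -> 25
Result: insert 30 as right child of 25
Final tree (level order): [38, 1, None, None, 25, 8, 30, 3]


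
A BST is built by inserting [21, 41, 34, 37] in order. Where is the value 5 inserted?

Starting tree (level order): [21, None, 41, 34, None, None, 37]
Insertion path: 21
Result: insert 5 as left child of 21
Final tree (level order): [21, 5, 41, None, None, 34, None, None, 37]
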